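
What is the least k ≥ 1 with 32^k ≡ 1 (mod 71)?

ord(32) | φ(71) = 71 − 1 = 70 = 2 · 5 · 7.
Divisors of 70: 1, 2, 5, 7, 10, 14, 35, 70.
Check 32^d mod 71 for each divisor in increasing order:
32^1 ≡ 32 (mod 71)
32^2 ≡ 30 (mod 71)
32^5 ≡ 45 (mod 71)
32^7 ≡ 1 (mod 71) ✓
Therefore the multiplicative order of 32 modulo 71 is 7.

7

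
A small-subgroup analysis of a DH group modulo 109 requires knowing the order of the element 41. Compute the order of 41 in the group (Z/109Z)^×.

The order of 41 must divide φ(109) = 109 − 1 = 108 = 2^2 · 3^3.
Divisors of 108: 1, 2, 3, 4, 6, 9, 12, 18, 27, 36, 54, 108.
Check 41^d mod 109 for each divisor in increasing order:
41^1 ≡ 41 (mod 109)
41^2 ≡ 46 (mod 109)
41^3 ≡ 33 (mod 109)
41^4 ≡ 45 (mod 109)
41^6 ≡ 108 (mod 109)
41^9 ≡ 76 (mod 109)
41^12 ≡ 1 (mod 109) ✓
Hence ord(41) = 12.

12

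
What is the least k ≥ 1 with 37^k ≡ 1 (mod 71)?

7

ord(37) | φ(71) = 71 − 1 = 70 = 2 · 5 · 7.
Divisors of 70: 1, 2, 5, 7, 10, 14, 35, 70.
Evaluate successive powers at the divisors of 70:
37^1 ≡ 37 (mod 71)
37^2 ≡ 20 (mod 71)
37^5 ≡ 32 (mod 71)
37^7 ≡ 1 (mod 71) ✓
So ord_71(37) = 7.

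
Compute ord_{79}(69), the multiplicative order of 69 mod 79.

26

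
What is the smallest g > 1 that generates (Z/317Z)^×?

φ(317) = 317 − 1 = 316 = 2^2 · 79.
Test candidates g = 2, 3, … against the prime factors q ∈ {2, 79} of φ(317): g is a generator iff g^(316/q) ≢ 1 for every such q.
g = 2: 2^158 ≡ 316; 2^4 ≡ 16 — none is 1, so 2 is a primitive root.
Hence the least primitive root of 317 is 2.

2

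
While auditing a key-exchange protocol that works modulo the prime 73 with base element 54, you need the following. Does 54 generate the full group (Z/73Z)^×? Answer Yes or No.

φ(73) = 73 − 1 = 72 = 2^3 · 3^2.
Test 54^(72/q) mod 73 for each prime factor q of 72:
54^36 ≡ 1 (mod 73)  [q = 2: ≡ 1 ✗]
54^24 ≡ 64 (mod 73)  [q = 3: ≢ 1 ✓]
The check at q = 2 fails, so 54 generates a proper subgroup.

No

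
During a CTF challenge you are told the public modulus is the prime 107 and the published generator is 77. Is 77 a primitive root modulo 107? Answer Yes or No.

φ(107) = 107 − 1 = 106 = 2 · 53.
77 is a primitive root mod 107 iff 77^(φ(107)/q) ≢ 1 for every prime q | φ(107), i.e. q ∈ {2, 53}.
77^53 ≡ 106 (mod 107)  [q = 2: ≢ 1 ✓]
77^2 ≡ 44 (mod 107)  [q = 53: ≢ 1 ✓]
None equal 1, so ord_107(77) = 106: 77 is a primitive root.

Yes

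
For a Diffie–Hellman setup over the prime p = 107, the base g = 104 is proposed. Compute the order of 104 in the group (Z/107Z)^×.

By Lagrange's theorem, ord_107(104) divides φ(107) = 107 − 1 = 106 = 2 · 53.
Divisors of 106: 1, 2, 53, 106.
Evaluate successive powers at the divisors of 106:
104^1 ≡ 104
104^2 ≡ 9
104^53 ≡ 106
104^106 ≡ 1
The smallest such exponent is 106, so the order of 104 is 106.

106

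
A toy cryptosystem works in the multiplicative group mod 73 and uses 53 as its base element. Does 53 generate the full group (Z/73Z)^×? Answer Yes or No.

φ(73) = 73 − 1 = 72 = 2^3 · 3^2.
Test 53^(72/q) mod 73 for each prime factor q of 72:
53^36 ≡ 72 (mod 73)  [q = 2: ≢ 1 ✓]
53^24 ≡ 64 (mod 73)  [q = 3: ≢ 1 ✓]
All checks pass, so 53 has order 72 and is a primitive root modulo 73.

Yes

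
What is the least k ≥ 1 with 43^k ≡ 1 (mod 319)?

The order of 43 must divide φ(319) = φ(11·29) = (11−1)·(29−1) = 10·28 = 280 = 2^3 · 5 · 7.
Divisors of 280: 1, 2, 4, 5, 7, 8, 10, 14, 20, 28, 35, 40, 56, 70, 140, 280.
Evaluate successive powers at the divisors of 280:
43^1 ≡ 43 (mod 319)
43^2 ≡ 254 (mod 319)
43^4 ≡ 78 (mod 319)
43^5 ≡ 164 (mod 319)
43^7 ≡ 186 (mod 319)
43^8 ≡ 23 (mod 319)
43^10 ≡ 100 (mod 319)
43^14 ≡ 144 (mod 319)
43^20 ≡ 111 (mod 319)
43^28 ≡ 1 (mod 319) ✓
Hence ord(43) = 28.

28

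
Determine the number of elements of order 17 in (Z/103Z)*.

16

φ(103) = 103 − 1 = 102 = 2 · 3 · 17.
Since (Z/103Z)^× is cyclic of order 102, the number of elements of order d is φ(d) when d | 102 and 0 otherwise.
17 | 102, and φ(17) = 17 − 1 = 16.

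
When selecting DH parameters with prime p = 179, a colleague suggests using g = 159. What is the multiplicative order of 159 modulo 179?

The order of 159 must divide φ(179) = 179 − 1 = 178 = 2 · 89.
Divisors of 178: 1, 2, 89, 178.
Test each divisor d:
159^1 ≡ 159
159^2 ≡ 42
159^89 ≡ 178
159^178 ≡ 1
Hence ord(159) = 178.

178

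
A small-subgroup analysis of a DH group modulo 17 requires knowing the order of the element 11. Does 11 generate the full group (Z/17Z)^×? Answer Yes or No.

φ(17) = 17 − 1 = 16 = 2^4.
It suffices to check that the order of 11 is not a proper divisor of 16: compute 11^(16/q) for q ∈ {2}.
11^8 ≡ 16 (mod 17)  [q = 2: ≢ 1 ✓]
None equal 1, so ord_17(11) = 16: 11 is a primitive root.

Yes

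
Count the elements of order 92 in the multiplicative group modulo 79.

0

φ(79) = 79 − 1 = 78 = 2 · 3 · 13.
Since (Z/79Z)^× is cyclic of order 78, the number of elements of order d is φ(d) when d | 78 and 0 otherwise.
Here 78 is not a multiple of 92, so there are no elements of order 92.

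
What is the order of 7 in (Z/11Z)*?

The order of 7 must divide φ(11) = 11 − 1 = 10 = 2 · 5.
Divisors of 10: 1, 2, 5, 10.
Check 7^d mod 11 for each divisor in increasing order:
7^1 ≡ 7
7^2 ≡ 5
7^5 ≡ 10
7^10 ≡ 1
The smallest such exponent is 10, so the order of 7 is 10.

10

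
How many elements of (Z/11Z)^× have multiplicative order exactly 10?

4

φ(11) = 11 − 1 = 10 = 2 · 5.
Since (Z/11Z)^× is cyclic of order 10, the number of elements of order d is φ(d) when d | 10 and 0 otherwise.
10 = 2 · 5 divides 10, and φ(10) = 4.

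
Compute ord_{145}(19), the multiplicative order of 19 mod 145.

28

ord(19) | φ(145) = φ(5·29) = (5−1)·(29−1) = 4·28 = 112 = 2^4 · 7.
Divisors of 112: 1, 2, 4, 7, 8, 14, 16, 28, 56, 112.
Evaluate successive powers at the divisors of 112:
19^1 ≡ 19 (mod 145)
19^2 ≡ 71 (mod 145)
19^4 ≡ 111 (mod 145)
19^7 ≡ 99 (mod 145)
19^8 ≡ 141 (mod 145)
19^14 ≡ 86 (mod 145)
19^16 ≡ 16 (mod 145)
19^28 ≡ 1 (mod 145) ✓
Hence ord(19) = 28.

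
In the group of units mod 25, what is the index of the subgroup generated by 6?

4

ord(6) | φ(25) = φ(5^2) = 5·(5−1) = 20 = 2^2 · 5.
Divisors of 20: 1, 2, 4, 5, 10, 20.
Compute 6^d (mod 25) for the divisors d until we hit 1:
6^1 ≡ 6 (mod 25)
6^2 ≡ 11 (mod 25)
6^4 ≡ 21 (mod 25)
6^5 ≡ 1 (mod 25) ✓
So ord_25(6) = 5, hence |⟨6⟩| = 5.
Index = |(Z/25Z)^×| / |⟨6⟩| = 20 / 5 = 4.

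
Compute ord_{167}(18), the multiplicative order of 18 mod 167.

The order of 18 must divide φ(167) = 167 − 1 = 166 = 2 · 83.
Divisors of 166: 1, 2, 83, 166.
Compute 18^d (mod 167) for the divisors d until we hit 1:
18^1 ≡ 18 (mod 167)
18^2 ≡ 157 (mod 167)
18^83 ≡ 1 (mod 167) ✓
Hence ord(18) = 83.

83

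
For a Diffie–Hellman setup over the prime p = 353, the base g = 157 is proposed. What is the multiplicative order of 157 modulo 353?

176

By Lagrange's theorem, ord_353(157) divides φ(353) = 353 − 1 = 352 = 2^5 · 11.
Divisors of 352: 1, 2, 4, 8, 11, 16, 22, 32, 44, 88, 176, 352.
Compute 157^d (mod 353) for the divisors d until we hit 1:
157^1 ≡ 157
157^2 ≡ 292
157^4 ≡ 191
157^8 ≡ 122
157^11 ≡ 36
157^16 ≡ 58
157^22 ≡ 237
157^32 ≡ 187
157^44 ≡ 42
157^88 ≡ 352
157^176 ≡ 1
Hence ord(157) = 176.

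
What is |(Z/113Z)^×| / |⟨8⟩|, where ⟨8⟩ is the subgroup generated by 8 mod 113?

4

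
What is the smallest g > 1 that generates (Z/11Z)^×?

2

φ(11) = 11 − 1 = 10 = 2 · 5.
Test candidates g = 2, 3, … against the prime factors q ∈ {2, 5} of φ(11): g is a generator iff g^(10/q) ≢ 1 for every such q.
g = 2: 2^5 ≡ 10; 2^2 ≡ 4 — none is 1, so 2 is a primitive root.
So 2 is the smallest generator of (Z/11Z)^×.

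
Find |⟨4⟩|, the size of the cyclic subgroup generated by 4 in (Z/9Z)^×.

3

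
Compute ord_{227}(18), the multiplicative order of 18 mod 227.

226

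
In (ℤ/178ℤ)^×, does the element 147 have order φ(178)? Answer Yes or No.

Yes

φ(178) = φ(2)·φ(89) = 1·88 = 88 = 2^3 · 11.
Test 147^(88/q) mod 178 for each prime factor q of 88:
147^44 ≡ 177 (mod 178)  [q = 2: ≢ 1 ✓]
147^8 ≡ 45 (mod 178)  [q = 11: ≢ 1 ✓]
None equal 1, so ord_178(147) = 88: 147 is a primitive root.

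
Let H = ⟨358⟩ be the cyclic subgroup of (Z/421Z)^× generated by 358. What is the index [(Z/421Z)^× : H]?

4

The order of 358 must divide φ(421) = 421 − 1 = 420 = 2^2 · 3 · 5 · 7.
Divisors of 420: 1, 2, 3, 4, 5, 6, 7, 10, 12, 14, 15, 20, 21, 28, 30, 35, 42, 60, 70, 84, 105, 140, 210, 420.
Check 358^d mod 421 for each divisor in increasing order:
358^1 ≡ 358 (mod 421)
358^2 ≡ 180 (mod 421)
358^3 ≡ 27 (mod 421)
358^4 ≡ 404 (mod 421)
358^5 ≡ 229 (mod 421)
358^6 ≡ 308 (mod 421)
358^7 ≡ 383 (mod 421)
358^10 ≡ 237 (mod 421)
358^12 ≡ 139 (mod 421)
358^14 ≡ 181 (mod 421)
358^15 ≡ 385 (mod 421)
358^20 ≡ 176 (mod 421)
358^21 ≡ 279 (mod 421)
358^28 ≡ 344 (mod 421)
358^30 ≡ 33 (mod 421)
358^35 ≡ 400 (mod 421)
358^42 ≡ 377 (mod 421)
358^60 ≡ 247 (mod 421)
358^70 ≡ 20 (mod 421)
358^84 ≡ 252 (mod 421)
358^105 ≡ 1 (mod 421) ✓
So ord_421(358) = 105, hence |⟨358⟩| = 105.
[(Z/421Z)^× : ⟨358⟩] = 420/105 = 4.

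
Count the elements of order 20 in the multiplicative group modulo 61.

φ(61) = 61 − 1 = 60 = 2^2 · 3 · 5.
In a cyclic group of order 60, there are φ(d) elements of order d for each divisor d of 60, and zero for non-divisors.
20 = 2^2 · 5 divides 60, and φ(20) = 8.

8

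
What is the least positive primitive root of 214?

5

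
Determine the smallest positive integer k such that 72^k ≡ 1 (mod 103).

17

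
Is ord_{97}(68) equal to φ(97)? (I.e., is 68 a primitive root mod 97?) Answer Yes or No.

Yes

φ(97) = 97 − 1 = 96 = 2^5 · 3.
Test 68^(96/q) mod 97 for each prime factor q of 96:
68^48 ≡ 96 (mod 97)  [q = 2: ≢ 1 ✓]
68^32 ≡ 35 (mod 97)  [q = 3: ≢ 1 ✓]
All checks pass, so 68 has order 96 and is a primitive root modulo 97.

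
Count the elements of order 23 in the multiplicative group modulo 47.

22

φ(47) = 47 − 1 = 46 = 2 · 23.
Since (Z/47Z)^× is cyclic of order 46, the number of elements of order d is φ(d) when d | 46 and 0 otherwise.
23 | 46, and φ(23) = 23 − 1 = 22.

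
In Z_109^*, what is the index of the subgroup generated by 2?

The order of 2 must divide φ(109) = 109 − 1 = 108 = 2^2 · 3^3.
Divisors of 108: 1, 2, 3, 4, 6, 9, 12, 18, 27, 36, 54, 108.
Test each divisor d:
2^1 ≡ 2
2^2 ≡ 4
2^3 ≡ 8
2^4 ≡ 16
2^6 ≡ 64
2^9 ≡ 76
2^12 ≡ 63
2^18 ≡ 108
2^27 ≡ 33
2^36 ≡ 1
So ord_109(2) = 36, hence |⟨2⟩| = 36.
Index = |(Z/109Z)^×| / |⟨2⟩| = 108 / 36 = 3.

3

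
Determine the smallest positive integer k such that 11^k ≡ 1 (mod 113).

56

Since 11 ∈ (Z/113Z)^×, its order divides φ(113) = 113 − 1 = 112 = 2^4 · 7.
Divisors of 112: 1, 2, 4, 7, 8, 14, 16, 28, 56, 112.
Test each divisor d:
11^1 ≡ 11 (mod 113)
11^2 ≡ 8 (mod 113)
11^4 ≡ 64 (mod 113)
11^7 ≡ 95 (mod 113)
11^8 ≡ 28 (mod 113)
11^14 ≡ 98 (mod 113)
11^16 ≡ 106 (mod 113)
11^28 ≡ 112 (mod 113)
11^56 ≡ 1 (mod 113) ✓
So ord_113(11) = 56.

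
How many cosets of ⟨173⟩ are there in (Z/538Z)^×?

4

ord(173) | φ(538) = φ(2)·φ(269) = 1·268 = 268 = 2^2 · 67.
Divisors of 268: 1, 2, 4, 67, 134, 268.
Evaluate successive powers at the divisors of 268:
173^1 ≡ 173 (mod 538)
173^2 ≡ 339 (mod 538)
173^4 ≡ 327 (mod 538)
173^67 ≡ 1 (mod 538) ✓
The order of 173 is 67, so the subgroup it generates has 67 elements.
The index is φ(538) / ord(173) = 268 / 67 = 4.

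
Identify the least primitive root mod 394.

3

φ(394) = φ(2)·φ(197) = 1·196 = 196 = 2^2 · 7^2.
g is a primitive root iff g^(196/q) ≢ 1 (mod 394) for each prime q ∈ {2, 7}.
g = 2: gcd(2, 394) = 2 > 1, not a unit — skip.
g = 3: 3^98 ≡ 393; 3^28 ≡ 233 — none is 1, so 3 is a primitive root.
Hence the least primitive root of 394 is 3.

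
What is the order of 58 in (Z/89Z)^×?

88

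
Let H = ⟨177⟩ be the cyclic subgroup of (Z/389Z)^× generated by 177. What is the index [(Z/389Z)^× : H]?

Since 177 ∈ (Z/389Z)^×, its order divides φ(389) = 389 − 1 = 388 = 2^2 · 97.
Divisors of 388: 1, 2, 4, 97, 194, 388.
Evaluate successive powers at the divisors of 388:
177^1 ≡ 177 (mod 389)
177^2 ≡ 209 (mod 389)
177^4 ≡ 113 (mod 389)
177^97 ≡ 115 (mod 389)
177^194 ≡ 388 (mod 389)
177^388 ≡ 1 (mod 389) ✓
So ord_389(177) = 388, hence |⟨177⟩| = 388.
Index = |(Z/389Z)^×| / |⟨177⟩| = 388 / 388 = 1.

1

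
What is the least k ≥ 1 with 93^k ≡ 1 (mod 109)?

By Lagrange's theorem, ord_109(93) divides φ(109) = 109 − 1 = 108 = 2^2 · 3^3.
Divisors of 108: 1, 2, 3, 4, 6, 9, 12, 18, 27, 36, 54, 108.
Evaluate successive powers at the divisors of 108:
93^1 ≡ 93 (mod 109)
93^2 ≡ 38 (mod 109)
93^3 ≡ 46 (mod 109)
93^4 ≡ 27 (mod 109)
93^6 ≡ 45 (mod 109)
93^9 ≡ 108 (mod 109)
93^12 ≡ 63 (mod 109)
93^18 ≡ 1 (mod 109) ✓
The smallest such exponent is 18, so the order of 93 is 18.

18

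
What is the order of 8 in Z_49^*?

7

Since 8 ∈ (Z/49Z)^×, its order divides φ(49) = φ(7^2) = 7·(7−1) = 42 = 2 · 3 · 7.
Divisors of 42: 1, 2, 3, 6, 7, 14, 21, 42.
Check 8^d mod 49 for each divisor in increasing order:
8^1 ≡ 8
8^2 ≡ 15
8^3 ≡ 22
8^6 ≡ 43
8^7 ≡ 1
Therefore the multiplicative order of 8 modulo 49 is 7.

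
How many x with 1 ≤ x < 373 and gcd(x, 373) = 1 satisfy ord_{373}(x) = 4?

2

φ(373) = 373 − 1 = 372 = 2^2 · 3 · 31.
In a cyclic group of order 372, there are φ(d) elements of order d for each divisor d of 372, and zero for non-divisors.
4 = 2^2 divides 372, and φ(4) = 2.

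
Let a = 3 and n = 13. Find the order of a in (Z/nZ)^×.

3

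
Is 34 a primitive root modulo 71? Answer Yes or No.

φ(71) = 71 − 1 = 70 = 2 · 5 · 7.
It suffices to check that the order of 34 is not a proper divisor of 70: compute 34^(70/q) for q ∈ {2, 5, 7}.
34^35 ≡ 70 (mod 71)  [q = 2: ≢ 1 ✓]
34^14 ≡ 1 (mod 71)  [q = 5: ≡ 1 ✗]
34^10 ≡ 30 (mod 71)  [q = 7: ≢ 1 ✓]
The check at q = 5 fails, so 34 generates a proper subgroup.

No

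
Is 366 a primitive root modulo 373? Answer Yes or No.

No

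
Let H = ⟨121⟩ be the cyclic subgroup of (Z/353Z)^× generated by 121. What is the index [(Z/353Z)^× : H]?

8

Since 121 ∈ (Z/353Z)^×, its order divides φ(353) = 353 − 1 = 352 = 2^5 · 11.
Divisors of 352: 1, 2, 4, 8, 11, 16, 22, 32, 44, 88, 176, 352.
Test each divisor d:
121^1 ≡ 121
121^2 ≡ 168
121^4 ≡ 337
121^8 ≡ 256
121^11 ≡ 42
121^16 ≡ 231
121^22 ≡ 352
121^32 ≡ 58
121^44 ≡ 1
So ord_353(121) = 44, hence |⟨121⟩| = 44.
[(Z/353Z)^× : ⟨121⟩] = 352/44 = 8.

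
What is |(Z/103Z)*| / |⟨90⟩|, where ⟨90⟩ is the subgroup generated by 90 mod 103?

3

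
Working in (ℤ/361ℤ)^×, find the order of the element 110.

ord(110) | φ(361) = φ(19^2) = 19·(19−1) = 342 = 2 · 3^2 · 19.
Divisors of 342: 1, 2, 3, 6, 9, 18, 19, 38, 57, 114, 171, 342.
Evaluate successive powers at the divisors of 342:
110^1 ≡ 110 (mod 361)
110^2 ≡ 187 (mod 361)
110^3 ≡ 354 (mod 361)
110^6 ≡ 49 (mod 361)
110^9 ≡ 18 (mod 361)
110^18 ≡ 324 (mod 361)
110^19 ≡ 262 (mod 361)
110^38 ≡ 54 (mod 361)
110^57 ≡ 69 (mod 361)
110^114 ≡ 68 (mod 361)
110^171 ≡ 360 (mod 361)
110^342 ≡ 1 (mod 361) ✓
Therefore the multiplicative order of 110 modulo 361 is 342.

342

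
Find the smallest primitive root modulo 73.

5

φ(73) = 73 − 1 = 72 = 2^3 · 3^2.
Test candidates g = 2, 3, … against the prime factors q ∈ {2, 3} of φ(73): g is a generator iff g^(72/q) ≢ 1 for every such q.
g = 2: 2^36 ≡ 1 — hits 1, so not a primitive root.
g = 3: 3^36 ≡ 1 — hits 1, so not a primitive root.
g = 4: 4^36 ≡ 1 — hits 1, so not a primitive root.
g = 5: 5^36 ≡ 72; 5^24 ≡ 8 — none is 1, so 5 is a primitive root.
The smallest primitive root modulo 73 is 5.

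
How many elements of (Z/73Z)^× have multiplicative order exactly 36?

φ(73) = 73 − 1 = 72 = 2^3 · 3^2.
(Z/73Z)^× is cyclic (|G| = 72); a cyclic group of order m has exactly φ(d) elements of each order d | m, and none otherwise.
36 = 2^2 · 3^2 divides 72, and φ(36) = 12.

12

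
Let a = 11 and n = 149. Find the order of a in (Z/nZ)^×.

148

ord(11) | φ(149) = 149 − 1 = 148 = 2^2 · 37.
Divisors of 148: 1, 2, 4, 37, 74, 148.
Check 11^d mod 149 for each divisor in increasing order:
11^1 ≡ 11 (mod 149)
11^2 ≡ 121 (mod 149)
11^4 ≡ 39 (mod 149)
11^37 ≡ 105 (mod 149)
11^74 ≡ 148 (mod 149)
11^148 ≡ 1 (mod 149) ✓
Therefore the multiplicative order of 11 modulo 149 is 148.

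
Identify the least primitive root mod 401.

φ(401) = 401 − 1 = 400 = 2^4 · 5^2.
Test candidates g = 2, 3, … against the prime factors q ∈ {2, 5} of φ(401): g is a generator iff g^(400/q) ≢ 1 for every such q.
g = 2: 2^200 ≡ 1 — hits 1, so not a primitive root.
g = 3: 3^200 ≡ 400; 3^80 ≡ 72 — none is 1, so 3 is a primitive root.
Hence the least primitive root of 401 is 3.

3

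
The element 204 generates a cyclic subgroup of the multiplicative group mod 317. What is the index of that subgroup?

The order of 204 must divide φ(317) = 317 − 1 = 316 = 2^2 · 79.
Divisors of 316: 1, 2, 4, 79, 158, 316.
Compute 204^d (mod 317) for the divisors d until we hit 1:
204^1 ≡ 204 (mod 317)
204^2 ≡ 89 (mod 317)
204^4 ≡ 313 (mod 317)
204^79 ≡ 316 (mod 317)
204^158 ≡ 1 (mod 317) ✓
Thus |⟨204⟩| = ord(204) = 158.
The index is φ(317) / ord(204) = 316 / 158 = 2.

2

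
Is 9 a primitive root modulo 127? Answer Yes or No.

φ(127) = 127 − 1 = 126 = 2 · 3^2 · 7.
An element g generates (Z/127Z)^× iff g^(126/q) ≢ 1 (mod 127) for each prime q ∈ {2, 3, 7}.
9^63 ≡ 1 (mod 127)  [q = 2: ≡ 1 ✗]
9^42 ≡ 19 (mod 127)  [q = 3: ≢ 1 ✓]
9^18 ≡ 16 (mod 127)  [q = 7: ≢ 1 ✓]
The check at q = 2 fails, so 9 generates a proper subgroup.

No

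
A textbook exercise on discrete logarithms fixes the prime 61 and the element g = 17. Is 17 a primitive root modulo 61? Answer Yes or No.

φ(61) = 61 − 1 = 60 = 2^2 · 3 · 5.
It suffices to check that the order of 17 is not a proper divisor of 60: compute 17^(60/q) for q ∈ {2, 3, 5}.
17^30 ≡ 60 (mod 61)  [q = 2: ≢ 1 ✓]
17^20 ≡ 13 (mod 61)  [q = 3: ≢ 1 ✓]
17^12 ≡ 20 (mod 61)  [q = 5: ≢ 1 ✓]
None equal 1, so ord_61(17) = 60: 17 is a primitive root.

Yes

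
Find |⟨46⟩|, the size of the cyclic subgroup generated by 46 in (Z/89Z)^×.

88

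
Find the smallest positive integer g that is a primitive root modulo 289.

φ(289) = φ(17^2) = 17·(17−1) = 272 = 2^4 · 17.
g is a primitive root iff g^(272/q) ≢ 1 (mod 289) for each prime q ∈ {2, 17}.
g = 2: 2^136 ≡ 1 — hits 1, so not a primitive root.
g = 3: 3^136 ≡ 288; 3^16 ≡ 171 — none is 1, so 3 is a primitive root.
The smallest primitive root modulo 289 is 3.

3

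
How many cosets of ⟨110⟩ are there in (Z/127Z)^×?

1

By Lagrange's theorem, ord_127(110) divides φ(127) = 127 − 1 = 126 = 2 · 3^2 · 7.
Divisors of 126: 1, 2, 3, 6, 7, 9, 14, 18, 21, 42, 63, 126.
Compute 110^d (mod 127) for the divisors d until we hit 1:
110^1 ≡ 110 (mod 127)
110^2 ≡ 35 (mod 127)
110^3 ≡ 40 (mod 127)
110^6 ≡ 76 (mod 127)
110^7 ≡ 105 (mod 127)
110^9 ≡ 119 (mod 127)
110^14 ≡ 103 (mod 127)
110^18 ≡ 64 (mod 127)
110^21 ≡ 20 (mod 127)
110^42 ≡ 19 (mod 127)
110^63 ≡ 126 (mod 127)
110^126 ≡ 1 (mod 127) ✓
So ord_127(110) = 126, hence |⟨110⟩| = 126.
The index is φ(127) / ord(110) = 126 / 126 = 1.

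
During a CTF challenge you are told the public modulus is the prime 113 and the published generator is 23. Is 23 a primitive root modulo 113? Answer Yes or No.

Yes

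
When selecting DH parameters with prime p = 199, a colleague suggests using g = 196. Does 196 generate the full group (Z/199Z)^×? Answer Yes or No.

φ(199) = 199 − 1 = 198 = 2 · 3^2 · 11.
An element g generates (Z/199Z)^× iff g^(198/q) ≢ 1 (mod 199) for each prime q ∈ {2, 3, 11}.
196^99 ≡ 1 (mod 199)  [q = 2: ≡ 1 ✗]
196^66 ≡ 106 (mod 199)  [q = 3: ≢ 1 ✓]
196^18 ≡ 125 (mod 199)  [q = 11: ≢ 1 ✓]
The check at q = 2 fails, so 196 generates a proper subgroup.

No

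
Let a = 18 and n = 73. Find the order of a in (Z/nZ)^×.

18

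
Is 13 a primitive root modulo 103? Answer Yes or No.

φ(103) = 103 − 1 = 102 = 2 · 3 · 17.
13 is a primitive root mod 103 iff 13^(φ(103)/q) ≢ 1 for every prime q | φ(103), i.e. q ∈ {2, 3, 17}.
13^51 ≡ 1 (mod 103)  [q = 2: ≡ 1 ✗]
13^34 ≡ 1 (mod 103)  [q = 3: ≡ 1 ✗]
13^6 ≡ 23 (mod 103)  [q = 17: ≢ 1 ✓]
The check at q = 2 fails, so 13 generates a proper subgroup.

No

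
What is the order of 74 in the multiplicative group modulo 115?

22

By Lagrange's theorem, ord_115(74) divides φ(115) = φ(5·23) = (5−1)·(23−1) = 4·22 = 88 = 2^3 · 11.
Divisors of 88: 1, 2, 4, 8, 11, 22, 44, 88.
Compute 74^d (mod 115) for the divisors d until we hit 1:
74^1 ≡ 74
74^2 ≡ 71
74^4 ≡ 96
74^8 ≡ 16
74^11 ≡ 114
74^22 ≡ 1
Therefore the multiplicative order of 74 modulo 115 is 22.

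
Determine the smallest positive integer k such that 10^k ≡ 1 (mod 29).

The order of 10 must divide φ(29) = 29 − 1 = 28 = 2^2 · 7.
Divisors of 28: 1, 2, 4, 7, 14, 28.
Test each divisor d:
10^1 ≡ 10 (mod 29)
10^2 ≡ 13 (mod 29)
10^4 ≡ 24 (mod 29)
10^7 ≡ 17 (mod 29)
10^14 ≡ 28 (mod 29)
10^28 ≡ 1 (mod 29) ✓
Therefore the multiplicative order of 10 modulo 29 is 28.

28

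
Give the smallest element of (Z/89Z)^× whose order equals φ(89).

φ(89) = 89 − 1 = 88 = 2^3 · 11.
g is a primitive root iff g^(88/q) ≢ 1 (mod 89) for each prime q ∈ {2, 11}.
g = 2: 2^44 ≡ 1 — hits 1, so not a primitive root.
g = 3: 3^44 ≡ 88; 3^8 ≡ 64 — none is 1, so 3 is a primitive root.
The smallest primitive root modulo 89 is 3.

3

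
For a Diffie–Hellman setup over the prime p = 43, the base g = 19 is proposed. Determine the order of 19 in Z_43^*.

Since 19 ∈ (Z/43Z)^×, its order divides φ(43) = 43 − 1 = 42 = 2 · 3 · 7.
Divisors of 42: 1, 2, 3, 6, 7, 14, 21, 42.
Test each divisor d:
19^1 ≡ 19
19^2 ≡ 17
19^3 ≡ 22
19^6 ≡ 11
19^7 ≡ 37
19^14 ≡ 36
19^21 ≡ 42
19^42 ≡ 1
The smallest such exponent is 42, so the order of 19 is 42.

42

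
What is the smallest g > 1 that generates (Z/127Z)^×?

3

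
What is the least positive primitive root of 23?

φ(23) = 23 − 1 = 22 = 2 · 11.
g is a primitive root iff g^(22/q) ≢ 1 (mod 23) for each prime q ∈ {2, 11}.
g = 2: 2^11 ≡ 1 — hits 1, so not a primitive root.
g = 3: 3^11 ≡ 1 — hits 1, so not a primitive root.
g = 4: 4^11 ≡ 1 — hits 1, so not a primitive root.
g = 5: 5^11 ≡ 22; 5^2 ≡ 2 — none is 1, so 5 is a primitive root.
The smallest primitive root modulo 23 is 5.

5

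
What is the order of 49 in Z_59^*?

ord(49) | φ(59) = 59 − 1 = 58 = 2 · 29.
Divisors of 58: 1, 2, 29, 58.
Evaluate successive powers at the divisors of 58:
49^1 ≡ 49 (mod 59)
49^2 ≡ 41 (mod 59)
49^29 ≡ 1 (mod 59) ✓
So ord_59(49) = 29.

29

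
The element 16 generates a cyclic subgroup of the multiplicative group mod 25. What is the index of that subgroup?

4

The order of 16 must divide φ(25) = φ(5^2) = 5·(5−1) = 20 = 2^2 · 5.
Divisors of 20: 1, 2, 4, 5, 10, 20.
Test each divisor d:
16^1 ≡ 16 (mod 25)
16^2 ≡ 6 (mod 25)
16^4 ≡ 11 (mod 25)
16^5 ≡ 1 (mod 25) ✓
So ord_25(16) = 5, hence |⟨16⟩| = 5.
The index is φ(25) / ord(16) = 20 / 5 = 4.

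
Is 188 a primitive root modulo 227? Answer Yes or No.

φ(227) = 227 − 1 = 226 = 2 · 113.
It suffices to check that the order of 188 is not a proper divisor of 226: compute 188^(226/q) for q ∈ {2, 113}.
188^113 ≡ 1 (mod 227)  [q = 2: ≡ 1 ✗]
188^2 ≡ 159 (mod 227)  [q = 113: ≢ 1 ✓]
188^113 ≡ 1 shows ord(188) | 113, strictly less than φ(227); not a primitive root.

No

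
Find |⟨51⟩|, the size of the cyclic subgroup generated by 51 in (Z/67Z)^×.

66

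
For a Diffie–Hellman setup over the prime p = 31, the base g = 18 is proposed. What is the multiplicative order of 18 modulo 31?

ord(18) | φ(31) = 31 − 1 = 30 = 2 · 3 · 5.
Divisors of 30: 1, 2, 3, 5, 6, 10, 15, 30.
Evaluate successive powers at the divisors of 30:
18^1 ≡ 18 (mod 31)
18^2 ≡ 14 (mod 31)
18^3 ≡ 4 (mod 31)
18^5 ≡ 25 (mod 31)
18^6 ≡ 16 (mod 31)
18^10 ≡ 5 (mod 31)
18^15 ≡ 1 (mod 31) ✓
Therefore the multiplicative order of 18 modulo 31 is 15.

15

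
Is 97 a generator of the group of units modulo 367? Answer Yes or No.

φ(367) = 367 − 1 = 366 = 2 · 3 · 61.
An element g generates (Z/367Z)^× iff g^(366/q) ≢ 1 (mod 367) for each prime q ∈ {2, 3, 61}.
97^183 ≡ 366 (mod 367)  [q = 2: ≢ 1 ✓]
97^122 ≡ 283 (mod 367)  [q = 3: ≢ 1 ✓]
97^6 ≡ 200 (mod 367)  [q = 61: ≢ 1 ✓]
None equal 1, so ord_367(97) = 366: 97 is a primitive root.

Yes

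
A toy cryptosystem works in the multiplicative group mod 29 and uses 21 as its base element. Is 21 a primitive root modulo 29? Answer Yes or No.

Yes

φ(29) = 29 − 1 = 28 = 2^2 · 7.
Test 21^(28/q) mod 29 for each prime factor q of 28:
21^14 ≡ 28 (mod 29)  [q = 2: ≢ 1 ✓]
21^4 ≡ 7 (mod 29)  [q = 7: ≢ 1 ✓]
Every test exponent gives a nontrivial residue, hence 21 generates the full group.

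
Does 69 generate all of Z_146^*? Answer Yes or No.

No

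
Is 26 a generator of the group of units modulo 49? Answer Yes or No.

Yes

φ(49) = φ(7^2) = 7·(7−1) = 42 = 2 · 3 · 7.
It suffices to check that the order of 26 is not a proper divisor of 42: compute 26^(42/q) for q ∈ {2, 3, 7}.
26^21 ≡ 48 (mod 49)  [q = 2: ≢ 1 ✓]
26^14 ≡ 18 (mod 49)  [q = 3: ≢ 1 ✓]
26^6 ≡ 29 (mod 49)  [q = 7: ≢ 1 ✓]
Every test exponent gives a nontrivial residue, hence 26 generates the full group.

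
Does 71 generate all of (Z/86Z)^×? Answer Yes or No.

φ(86) = φ(2)·φ(43) = 1·42 = 42 = 2 · 3 · 7.
Test 71^(42/q) mod 86 for each prime factor q of 42:
71^21 ≡ 85 (mod 86)  [q = 2: ≢ 1 ✓]
71^14 ≡ 49 (mod 86)  [q = 3: ≢ 1 ✓]
71^6 ≡ 11 (mod 86)  [q = 7: ≢ 1 ✓]
Every test exponent gives a nontrivial residue, hence 71 generates the full group.

Yes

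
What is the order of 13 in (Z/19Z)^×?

By Lagrange's theorem, ord_19(13) divides φ(19) = 19 − 1 = 18 = 2 · 3^2.
Divisors of 18: 1, 2, 3, 6, 9, 18.
Evaluate successive powers at the divisors of 18:
13^1 ≡ 13 (mod 19)
13^2 ≡ 17 (mod 19)
13^3 ≡ 12 (mod 19)
13^6 ≡ 11 (mod 19)
13^9 ≡ 18 (mod 19)
13^18 ≡ 1 (mod 19) ✓
Therefore the multiplicative order of 13 modulo 19 is 18.

18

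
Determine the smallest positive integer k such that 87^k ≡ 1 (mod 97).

96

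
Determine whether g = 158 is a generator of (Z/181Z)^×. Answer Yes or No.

φ(181) = 181 − 1 = 180 = 2^2 · 3^2 · 5.
An element g generates (Z/181Z)^× iff g^(180/q) ≢ 1 (mod 181) for each prime q ∈ {2, 3, 5}.
158^90 ≡ 180 (mod 181)  [q = 2: ≢ 1 ✓]
158^60 ≡ 132 (mod 181)  [q = 3: ≢ 1 ✓]
158^36 ≡ 125 (mod 181)  [q = 5: ≢ 1 ✓]
All checks pass, so 158 has order 180 and is a primitive root modulo 181.

Yes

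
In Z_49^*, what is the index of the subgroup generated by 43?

6

Since 43 ∈ (Z/49Z)^×, its order divides φ(49) = φ(7^2) = 7·(7−1) = 42 = 2 · 3 · 7.
Divisors of 42: 1, 2, 3, 6, 7, 14, 21, 42.
Compute 43^d (mod 49) for the divisors d until we hit 1:
43^1 ≡ 43
43^2 ≡ 36
43^3 ≡ 29
43^6 ≡ 8
43^7 ≡ 1
Thus |⟨43⟩| = ord(43) = 7.
[(Z/49Z)^× : ⟨43⟩] = 42/7 = 6.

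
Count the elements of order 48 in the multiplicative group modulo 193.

16

φ(193) = 193 − 1 = 192 = 2^6 · 3.
In a cyclic group of order 192, there are φ(d) elements of order d for each divisor d of 192, and zero for non-divisors.
48 = 2^4 · 3 divides 192, and φ(48) = 16.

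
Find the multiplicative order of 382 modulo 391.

88

Since 382 ∈ (Z/391Z)^×, its order divides φ(391) = φ(17·23) = (17−1)·(23−1) = 16·22 = 352 = 2^5 · 11.
Divisors of 352: 1, 2, 4, 8, 11, 16, 22, 32, 44, 88, 176, 352.
Evaluate successive powers at the divisors of 352:
382^1 ≡ 382
382^2 ≡ 81
382^4 ≡ 305
382^8 ≡ 358
382^11 ≡ 206
382^16 ≡ 307
382^22 ≡ 208
382^32 ≡ 18
382^44 ≡ 254
382^88 ≡ 1
The smallest such exponent is 88, so the order of 382 is 88.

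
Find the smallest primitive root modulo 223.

3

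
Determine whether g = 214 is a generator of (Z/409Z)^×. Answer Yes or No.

φ(409) = 409 − 1 = 408 = 2^3 · 3 · 17.
An element g generates (Z/409Z)^× iff g^(408/q) ≢ 1 (mod 409) for each prime q ∈ {2, 3, 17}.
214^204 ≡ 408 (mod 409)  [q = 2: ≢ 1 ✓]
214^136 ≡ 53 (mod 409)  [q = 3: ≢ 1 ✓]
214^24 ≡ 83 (mod 409)  [q = 17: ≢ 1 ✓]
None equal 1, so ord_409(214) = 408: 214 is a primitive root.

Yes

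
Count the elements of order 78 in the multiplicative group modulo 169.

φ(169) = φ(13^2) = 13·(13−1) = 156 = 2^2 · 3 · 13.
(Z/169Z)^× is cyclic (|G| = 156); a cyclic group of order m has exactly φ(d) elements of each order d | m, and none otherwise.
78 = 2 · 3 · 13 divides 156, and φ(78) = 24.

24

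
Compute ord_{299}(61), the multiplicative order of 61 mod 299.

Since 61 ∈ (Z/299Z)^×, its order divides φ(299) = φ(13·23) = (13−1)·(23−1) = 12·22 = 264 = 2^3 · 3 · 11.
Divisors of 264: 1, 2, 3, 4, 6, 8, 11, 12, 22, 24, 33, 44, 66, 88, 132, 264.
Test each divisor d:
61^1 ≡ 61
61^2 ≡ 133
61^3 ≡ 40
61^4 ≡ 48
61^6 ≡ 105
61^8 ≡ 211
61^11 ≡ 68
61^12 ≡ 261
61^22 ≡ 139
61^24 ≡ 248
61^33 ≡ 183
61^44 ≡ 185
61^66 ≡ 1
Hence ord(61) = 66.

66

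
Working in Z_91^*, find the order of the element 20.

12

ord(20) | φ(91) = φ(7·13) = (7−1)·(13−1) = 6·12 = 72 = 2^3 · 3^2.
Divisors of 72: 1, 2, 3, 4, 6, 8, 9, 12, 18, 24, 36, 72.
Check 20^d mod 91 for each divisor in increasing order:
20^1 ≡ 20 (mod 91)
20^2 ≡ 36 (mod 91)
20^3 ≡ 83 (mod 91)
20^4 ≡ 22 (mod 91)
20^6 ≡ 64 (mod 91)
20^8 ≡ 29 (mod 91)
20^9 ≡ 34 (mod 91)
20^12 ≡ 1 (mod 91) ✓
The smallest such exponent is 12, so the order of 20 is 12.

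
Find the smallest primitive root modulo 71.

7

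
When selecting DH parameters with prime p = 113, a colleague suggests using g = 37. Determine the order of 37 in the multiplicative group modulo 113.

112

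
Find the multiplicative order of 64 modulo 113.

By Lagrange's theorem, ord_113(64) divides φ(113) = 113 − 1 = 112 = 2^4 · 7.
Divisors of 112: 1, 2, 4, 7, 8, 14, 16, 28, 56, 112.
Test each divisor d:
64^1 ≡ 64 (mod 113)
64^2 ≡ 28 (mod 113)
64^4 ≡ 106 (mod 113)
64^7 ≡ 112 (mod 113)
64^8 ≡ 49 (mod 113)
64^14 ≡ 1 (mod 113) ✓
The smallest such exponent is 14, so the order of 64 is 14.

14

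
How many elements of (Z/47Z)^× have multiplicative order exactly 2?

1

φ(47) = 47 − 1 = 46 = 2 · 23.
Since (Z/47Z)^× is cyclic of order 46, the number of elements of order d is φ(d) when d | 46 and 0 otherwise.
2 | 46, and φ(2) = 2 − 1 = 1.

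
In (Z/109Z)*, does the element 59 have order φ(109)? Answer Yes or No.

Yes

φ(109) = 109 − 1 = 108 = 2^2 · 3^3.
59 is a primitive root mod 109 iff 59^(φ(109)/q) ≢ 1 for every prime q | φ(109), i.e. q ∈ {2, 3}.
59^54 ≡ 108 (mod 109)  [q = 2: ≢ 1 ✓]
59^36 ≡ 45 (mod 109)  [q = 3: ≢ 1 ✓]
All checks pass, so 59 has order 108 and is a primitive root modulo 109.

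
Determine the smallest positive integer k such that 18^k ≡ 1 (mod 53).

52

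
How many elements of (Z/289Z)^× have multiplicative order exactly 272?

φ(289) = φ(17^2) = 17·(17−1) = 272 = 2^4 · 17.
Since (Z/289Z)^× is cyclic of order 272, the number of elements of order d is φ(d) when d | 272 and 0 otherwise.
272 = 2^4 · 17 divides 272, and φ(272) = 128.

128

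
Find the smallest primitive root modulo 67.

2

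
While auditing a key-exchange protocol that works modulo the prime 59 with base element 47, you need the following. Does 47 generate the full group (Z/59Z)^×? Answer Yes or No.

φ(59) = 59 − 1 = 58 = 2 · 29.
47 is a primitive root mod 59 iff 47^(φ(59)/q) ≢ 1 for every prime q | φ(59), i.e. q ∈ {2, 29}.
47^29 ≡ 58 (mod 59)  [q = 2: ≢ 1 ✓]
47^2 ≡ 26 (mod 59)  [q = 29: ≢ 1 ✓]
All checks pass, so 47 has order 58 and is a primitive root modulo 59.

Yes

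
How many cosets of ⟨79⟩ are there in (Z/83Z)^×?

1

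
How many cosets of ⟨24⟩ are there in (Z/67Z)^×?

6

ord(24) | φ(67) = 67 − 1 = 66 = 2 · 3 · 11.
Divisors of 66: 1, 2, 3, 6, 11, 22, 33, 66.
Test each divisor d:
24^1 ≡ 24 (mod 67)
24^2 ≡ 40 (mod 67)
24^3 ≡ 22 (mod 67)
24^6 ≡ 15 (mod 67)
24^11 ≡ 1 (mod 67) ✓
So ord_67(24) = 11, hence |⟨24⟩| = 11.
[(Z/67Z)^× : ⟨24⟩] = 66/11 = 6.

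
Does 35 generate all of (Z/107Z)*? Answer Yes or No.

No

φ(107) = 107 − 1 = 106 = 2 · 53.
Test 35^(106/q) mod 107 for each prime factor q of 106:
35^53 ≡ 1 (mod 107)  [q = 2: ≡ 1 ✗]
35^2 ≡ 48 (mod 107)  [q = 53: ≢ 1 ✓]
The check at q = 2 fails, so 35 generates a proper subgroup.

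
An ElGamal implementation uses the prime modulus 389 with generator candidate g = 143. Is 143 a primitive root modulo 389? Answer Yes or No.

No

φ(389) = 389 − 1 = 388 = 2^2 · 97.
Test 143^(388/q) mod 389 for each prime factor q of 388:
143^194 ≡ 1 (mod 389)  [q = 2: ≡ 1 ✗]
143^4 ≡ 216 (mod 389)  [q = 97: ≢ 1 ✓]
Since 143^194 ≡ 1, the order of 143 divides 194 < 388, so 143 is not a primitive root.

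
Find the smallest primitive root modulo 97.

φ(97) = 97 − 1 = 96 = 2^5 · 3.
Test candidates g = 2, 3, … against the prime factors q ∈ {2, 3} of φ(97): g is a generator iff g^(96/q) ≢ 1 for every such q.
g = 2: 2^48 ≡ 1 — hits 1, so not a primitive root.
g = 3: 3^48 ≡ 1 — hits 1, so not a primitive root.
g = 4: 4^48 ≡ 1 — hits 1, so not a primitive root.
g = 5: 5^48 ≡ 96; 5^32 ≡ 35 — none is 1, so 5 is a primitive root.
The smallest primitive root modulo 97 is 5.

5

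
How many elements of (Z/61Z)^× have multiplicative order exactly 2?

1

φ(61) = 61 − 1 = 60 = 2^2 · 3 · 5.
(Z/61Z)^× is cyclic (|G| = 60); a cyclic group of order m has exactly φ(d) elements of each order d | m, and none otherwise.
2 | 60, and φ(2) = 2 − 1 = 1.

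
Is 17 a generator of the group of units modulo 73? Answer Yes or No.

φ(73) = 73 − 1 = 72 = 2^3 · 3^2.
Test 17^(72/q) mod 73 for each prime factor q of 72:
17^36 ≡ 72 (mod 73)  [q = 2: ≢ 1 ✓]
17^24 ≡ 1 (mod 73)  [q = 3: ≡ 1 ✗]
Since 17^24 ≡ 1, the order of 17 divides 24 < 72, so 17 is not a primitive root.

No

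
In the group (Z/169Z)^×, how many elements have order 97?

0

φ(169) = φ(13^2) = 13·(13−1) = 156 = 2^2 · 3 · 13.
In a cyclic group of order 156, there are φ(d) elements of order d for each divisor d of 156, and zero for non-divisors.
Here 156 is not a multiple of 97, so there are no elements of order 97.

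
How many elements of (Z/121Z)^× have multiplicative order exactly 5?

4

φ(121) = φ(11^2) = 11·(11−1) = 110 = 2 · 5 · 11.
(Z/121Z)^× is cyclic (|G| = 110); a cyclic group of order m has exactly φ(d) elements of each order d | m, and none otherwise.
5 | 110, and φ(5) = 5 − 1 = 4.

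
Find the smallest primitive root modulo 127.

φ(127) = 127 − 1 = 126 = 2 · 3^2 · 7.
g is a primitive root iff g^(126/q) ≢ 1 (mod 127) for each prime q ∈ {2, 3, 7}.
g = 2: 2^63 ≡ 1 — hits 1, so not a primitive root.
g = 3: 3^63 ≡ 126; 3^42 ≡ 107; 3^18 ≡ 4 — none is 1, so 3 is a primitive root.
The smallest primitive root modulo 127 is 3.

3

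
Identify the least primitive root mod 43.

φ(43) = 43 − 1 = 42 = 2 · 3 · 7.
g is a primitive root iff g^(42/q) ≢ 1 (mod 43) for each prime q ∈ {2, 3, 7}.
g = 2: 2^21 ≡ 42; 2^14 ≡ 1 — hits 1, so not a primitive root.
g = 3: 3^21 ≡ 42; 3^14 ≡ 36; 3^6 ≡ 41 — none is 1, so 3 is a primitive root.
The smallest primitive root modulo 43 is 3.

3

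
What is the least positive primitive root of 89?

3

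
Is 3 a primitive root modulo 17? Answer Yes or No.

φ(17) = 17 − 1 = 16 = 2^4.
3 is a primitive root mod 17 iff 3^(φ(17)/q) ≢ 1 for every prime q | φ(17), i.e. q ∈ {2}.
3^8 ≡ 16 (mod 17)  [q = 2: ≢ 1 ✓]
All checks pass, so 3 has order 16 and is a primitive root modulo 17.

Yes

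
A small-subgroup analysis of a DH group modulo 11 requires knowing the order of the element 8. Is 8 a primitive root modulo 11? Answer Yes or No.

Yes

φ(11) = 11 − 1 = 10 = 2 · 5.
An element g generates (Z/11Z)^× iff g^(10/q) ≢ 1 (mod 11) for each prime q ∈ {2, 5}.
8^5 ≡ 10 (mod 11)  [q = 2: ≢ 1 ✓]
8^2 ≡ 9 (mod 11)  [q = 5: ≢ 1 ✓]
Every test exponent gives a nontrivial residue, hence 8 generates the full group.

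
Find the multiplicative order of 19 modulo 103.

51

ord(19) | φ(103) = 103 − 1 = 102 = 2 · 3 · 17.
Divisors of 102: 1, 2, 3, 6, 17, 34, 51, 102.
Compute 19^d (mod 103) for the divisors d until we hit 1:
19^1 ≡ 19 (mod 103)
19^2 ≡ 52 (mod 103)
19^3 ≡ 61 (mod 103)
19^6 ≡ 13 (mod 103)
19^17 ≡ 56 (mod 103)
19^34 ≡ 46 (mod 103)
19^51 ≡ 1 (mod 103) ✓
The smallest such exponent is 51, so the order of 19 is 51.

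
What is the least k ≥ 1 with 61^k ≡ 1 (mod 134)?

ord(61) | φ(134) = φ(2)·φ(67) = 1·66 = 66 = 2 · 3 · 11.
Divisors of 66: 1, 2, 3, 6, 11, 22, 33, 66.
Evaluate successive powers at the divisors of 66:
61^1 ≡ 61 (mod 134)
61^2 ≡ 103 (mod 134)
61^3 ≡ 119 (mod 134)
61^6 ≡ 91 (mod 134)
61^11 ≡ 105 (mod 134)
61^22 ≡ 37 (mod 134)
61^33 ≡ 133 (mod 134)
61^66 ≡ 1 (mod 134) ✓
Hence ord(61) = 66.

66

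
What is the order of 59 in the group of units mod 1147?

Since 59 ∈ (Z/1147Z)^×, its order divides φ(1147) = φ(31·37) = (31−1)·(37−1) = 30·36 = 1080 = 2^3 · 3^3 · 5.
Divisors of 1080: 1, 2, 3, 4, 5, 6, 8, 9, 10, 12, 15, 18, 20, 24, 27, 30, 36, 40, 45, 54, 60, 72, 90, 108, 120, 135, 180, 216, 270, 360, 540, 1080.
Test each divisor d:
59^1 ≡ 59 (mod 1147)
59^2 ≡ 40 (mod 1147)
59^3 ≡ 66 (mod 1147)
59^4 ≡ 453 (mod 1147)
59^5 ≡ 346 (mod 1147)
59^6 ≡ 915 (mod 1147)
59^8 ≡ 1043 (mod 1147)
59^9 ≡ 746 (mod 1147)
59^10 ≡ 428 (mod 1147)
59^12 ≡ 1062 (mod 1147)
59^15 ≡ 125 (mod 1147)
59^18 ≡ 221 (mod 1147)
59^20 ≡ 811 (mod 1147)
59^24 ≡ 343 (mod 1147)
59^27 ≡ 845 (mod 1147)
59^30 ≡ 714 (mod 1147)
59^36 ≡ 667 (mod 1147)
59^40 ≡ 490 (mod 1147)
59^45 ≡ 931 (mod 1147)
59^54 ≡ 591 (mod 1147)
59^60 ≡ 528 (mod 1147)
59^72 ≡ 1000 (mod 1147)
59^90 ≡ 776 (mod 1147)
59^108 ≡ 593 (mod 1147)
59^120 ≡ 63 (mod 1147)
59^135 ≡ 993 (mod 1147)
59^180 ≡ 1 (mod 1147) ✓
The smallest such exponent is 180, so the order of 59 is 180.

180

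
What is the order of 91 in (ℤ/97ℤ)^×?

12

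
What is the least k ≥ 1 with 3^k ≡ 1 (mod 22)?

Since 3 ∈ (Z/22Z)^×, its order divides φ(22) = φ(2)·φ(11) = 1·10 = 10 = 2 · 5.
Divisors of 10: 1, 2, 5, 10.
Evaluate successive powers at the divisors of 10:
3^1 ≡ 3 (mod 22)
3^2 ≡ 9 (mod 22)
3^5 ≡ 1 (mod 22) ✓
Hence ord(3) = 5.

5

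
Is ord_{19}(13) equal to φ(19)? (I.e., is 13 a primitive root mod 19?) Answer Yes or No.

Yes

φ(19) = 19 − 1 = 18 = 2 · 3^2.
13 is a primitive root mod 19 iff 13^(φ(19)/q) ≢ 1 for every prime q | φ(19), i.e. q ∈ {2, 3}.
13^9 ≡ 18 (mod 19)  [q = 2: ≢ 1 ✓]
13^6 ≡ 11 (mod 19)  [q = 3: ≢ 1 ✓]
Every test exponent gives a nontrivial residue, hence 13 generates the full group.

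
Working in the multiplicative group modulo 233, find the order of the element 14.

116

ord(14) | φ(233) = 233 − 1 = 232 = 2^3 · 29.
Divisors of 232: 1, 2, 4, 8, 29, 58, 116, 232.
Evaluate successive powers at the divisors of 232:
14^1 ≡ 14 (mod 233)
14^2 ≡ 196 (mod 233)
14^4 ≡ 204 (mod 233)
14^8 ≡ 142 (mod 233)
14^29 ≡ 89 (mod 233)
14^58 ≡ 232 (mod 233)
14^116 ≡ 1 (mod 233) ✓
The smallest such exponent is 116, so the order of 14 is 116.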